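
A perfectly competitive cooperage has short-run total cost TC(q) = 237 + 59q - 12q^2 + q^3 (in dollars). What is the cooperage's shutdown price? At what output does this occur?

$23 per unit, at q = 6

Short-run supply begins at min AVC. From VC = 59q - 12q^2 + q^3, AVC = 59 - 12q + q^2.
At the minimum of AVC, MC = AVC. MC = 59 - 24q + 3q^2; setting MC = AVC gives 2q^2 - 12q = 0, so q = 6. min AVC = 23.
So the shutdown price is $23.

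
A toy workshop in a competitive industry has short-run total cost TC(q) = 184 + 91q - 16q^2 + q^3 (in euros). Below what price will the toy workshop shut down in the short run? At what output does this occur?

The shutdown price is the minimum of AVC. VC = 91q - 16q^2 + q^3, so AVC = 91 - 16q + q^2.
dAVC/dq = -16 + 2q = 0 gives q = 8. min AVC = 91 - 16·8 + 8^2 = 27.
The firm shuts down for any P below €27.

€27 per unit, at q = 8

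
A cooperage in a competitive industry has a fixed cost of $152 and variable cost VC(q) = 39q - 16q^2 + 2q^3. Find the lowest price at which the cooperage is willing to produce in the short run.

$7 per unit

The shutdown price is the minimum of AVC. VC = 39q - 16q^2 + 2q^3, so AVC = 39 - 16q + 2q^2.
dAVC/dq = -16 + 4q = 0 gives q = 4. min AVC = 39 - 16·4 + 2·4^2 = 7.
For P < $7 the firm produces nothing.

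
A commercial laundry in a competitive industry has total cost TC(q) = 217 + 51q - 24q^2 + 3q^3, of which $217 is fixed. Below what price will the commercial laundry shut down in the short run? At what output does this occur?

$3 per unit, at q = 4

The firm shuts down when price falls below the minimum of average variable cost. AVC = VC/q = 51 - 24q + 3q^2.
At the minimum of AVC, MC = AVC. MC = 51 - 48q + 9q^2; setting MC = AVC gives 6q^2 - 24q = 0, so q = 4. min AVC = 3.
The firm shuts down for any P below $3.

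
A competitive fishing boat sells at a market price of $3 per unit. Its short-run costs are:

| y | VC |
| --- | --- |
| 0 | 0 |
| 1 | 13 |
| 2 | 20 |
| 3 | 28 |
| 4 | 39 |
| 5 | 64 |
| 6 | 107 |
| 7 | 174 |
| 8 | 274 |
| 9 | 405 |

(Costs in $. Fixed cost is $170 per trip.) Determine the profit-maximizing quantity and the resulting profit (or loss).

y = 0 (shut down); profit = -$170

Compute π = P·y − TC at each output: y=0: -170; y=1: -180; y=2: -184; y=3: -189; y=4: -197; y=5: -219; y=6: -259; y=7: -323; y=8: -420; y=9: -548.
Profit is highest at y = 0. Equivalently, the lowest AVC in the table is 28/3 ≈ $9.33 at y = 3, and P = $3 falls below it — price never covers variable cost, so the firm shuts down and loses only its fixed cost.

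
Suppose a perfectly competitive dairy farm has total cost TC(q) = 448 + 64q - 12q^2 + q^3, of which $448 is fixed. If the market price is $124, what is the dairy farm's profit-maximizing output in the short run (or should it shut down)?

Produce at q = 10

Variable cost is VC = 64q - 12q^2 + q^3, so AVC = VC/q = 64 - 12q + q^2 and MC = dTC/dq = 64 - 24q + 3q^2.
AVC is minimized where dAVC/dq = -12 + 2q = 0, at q = 6; min AVC = 64 - 12·6 + 6^2 = $28.
Since P = $124 ≥ min AVC = $28, price covers variable cost and the firm should produce.
Set P = MC: 124 = 64 - 24q + 3q^2 → -60 - 24q + 3q^2 = 0. The roots are q = -2 and q = 10; the profit-maximizing output is on the rising part of MC, so q* = 10.
Check: AVC at q = 10 is $44 ≤ P, so revenue covers variable cost.
Profit = P·q − TC = 124·10 − 888 = $352.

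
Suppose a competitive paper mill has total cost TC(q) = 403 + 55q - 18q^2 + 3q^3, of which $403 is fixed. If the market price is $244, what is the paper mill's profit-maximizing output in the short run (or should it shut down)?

Produce at q = 7

From TC, MC = TC'(q) = 55 - 36q + 9q^2 and AVC = VC/q = 55 - 18q + 3q^2.
AVC hits its minimum where MC = AVC, at q = 3, giving min AVC = 55 - 18·3 + 3·3^2 = $28.
Because $244 ≥ $28, revenue can cover variable cost; the firm operates.
Solving P = MC: -189 - 36q + 9q^2 = 0 ⇒ q = -3 or 7. On the upward-sloping branch, q* = 7.
Check: AVC at q = 7 is $76 ≤ P, so revenue covers variable cost.
Profit = P·q − TC = 244·7 − 935 = $773.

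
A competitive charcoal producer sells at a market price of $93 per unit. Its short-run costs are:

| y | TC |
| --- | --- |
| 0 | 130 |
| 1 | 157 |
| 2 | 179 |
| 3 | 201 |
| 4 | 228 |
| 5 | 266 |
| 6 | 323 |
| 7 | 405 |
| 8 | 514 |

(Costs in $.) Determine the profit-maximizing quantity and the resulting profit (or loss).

y = 7; profit = $246

Compute π = P·y − TC at each output: y=0: -130; y=1: -64; y=2: 7; y=3: 78; y=4: 144; y=5: 199; y=6: 235; y=7: 246; y=8: 230.
Profit is maximized at y = 7. AVC there is 275/7 = $39.29 ≤ P, so producing beats shutting down (which would give -$130).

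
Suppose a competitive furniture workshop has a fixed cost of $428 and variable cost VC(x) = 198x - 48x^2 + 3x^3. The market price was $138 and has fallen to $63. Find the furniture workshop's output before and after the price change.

Output falls from 10 to 9

MC = 198 - 96x + 9x^2; the shutdown threshold is min AVC = $6 (at x = 8).
With P = $138 above the shutdown price, P = MC gives x = 10.
At P = $63 ≥ min AVC, set P = MC: x = 9. The firm stays open but cuts output.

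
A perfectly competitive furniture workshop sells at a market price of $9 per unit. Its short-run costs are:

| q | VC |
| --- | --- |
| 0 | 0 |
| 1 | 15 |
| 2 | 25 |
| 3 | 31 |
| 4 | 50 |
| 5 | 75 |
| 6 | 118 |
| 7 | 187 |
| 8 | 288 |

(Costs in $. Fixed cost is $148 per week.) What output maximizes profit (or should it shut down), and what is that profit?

Tabulate TR − TC: q=0: -148; q=1: -154; q=2: -155; q=3: -152; q=4: -162; q=5: -178; q=6: -212; q=7: -272; q=8: -364.
Profit is highest at q = 0. Equivalently, the lowest AVC in the table is 31/3 ≈ $10.33 at q = 3, and P = $9 falls below it — price never covers variable cost, so the firm shuts down and loses only its fixed cost.

q = 0 (shut down); profit = -$148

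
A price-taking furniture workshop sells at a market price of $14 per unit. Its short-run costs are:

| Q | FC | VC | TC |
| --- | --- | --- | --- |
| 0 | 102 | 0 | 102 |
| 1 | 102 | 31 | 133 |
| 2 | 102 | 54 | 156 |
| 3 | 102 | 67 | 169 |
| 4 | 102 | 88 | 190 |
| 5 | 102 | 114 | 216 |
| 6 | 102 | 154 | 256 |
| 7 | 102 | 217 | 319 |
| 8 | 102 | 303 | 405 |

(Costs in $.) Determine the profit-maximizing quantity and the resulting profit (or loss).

Compute π = P·Q − TC at each output: Q=0: -102; Q=1: -119; Q=2: -128; Q=3: -127; Q=4: -134; Q=5: -146; Q=6: -172; Q=7: -221; Q=8: -293.
Profit is highest at Q = 0. Equivalently, the lowest AVC in the table is 88/4 ≈ $22 at Q = 4, and P = $14 falls below it — price never covers variable cost, so the firm shuts down and loses only its fixed cost.

Q = 0 (shut down); profit = -$102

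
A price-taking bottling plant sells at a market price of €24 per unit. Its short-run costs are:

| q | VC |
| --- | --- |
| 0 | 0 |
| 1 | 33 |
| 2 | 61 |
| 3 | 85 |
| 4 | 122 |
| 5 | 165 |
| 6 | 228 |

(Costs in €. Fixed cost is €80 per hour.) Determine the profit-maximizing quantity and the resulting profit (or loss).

Compute π = P·q − TC at each output: q=0: -80; q=1: -89; q=2: -93; q=3: -93; q=4: -106; q=5: -125; q=6: -164.
Profit is highest at q = 0. Equivalently, the lowest AVC in the table is 85/3 ≈ €28.33 at q = 3, and P = €24 falls below it — price never covers variable cost, so the firm shuts down and loses only its fixed cost.

q = 0 (shut down); profit = -€80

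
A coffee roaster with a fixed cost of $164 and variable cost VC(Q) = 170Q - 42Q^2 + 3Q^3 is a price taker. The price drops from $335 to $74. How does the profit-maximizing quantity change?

Output falls from 11 to 8

MC = 170 - 84Q + 9Q^2; the shutdown threshold is min AVC = $23 (at Q = 7).
With P = $335 above the shutdown price, P = MC gives Q = 11.
At P = $74 ≥ min AVC, set P = MC: Q = 8. The firm stays open but cuts output.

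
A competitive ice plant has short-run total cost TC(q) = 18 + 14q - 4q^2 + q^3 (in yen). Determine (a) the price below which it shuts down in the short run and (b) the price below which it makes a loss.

Shutdown price = ¥10; break-even price = ¥17

AVC = 14 - 4q + q^2; minimized at q = 2, giving min AVC = ¥10. That is the shutdown price.
ATC = 18/q + 14 - 4q + q^2. Setting dATC/dq = −18/q^2 − 4 + 2q = 0 gives q = 3 (since 2·3^3 − 4·3^2 = 18).
min ATC = 18/3 + 14 − 4·3 + 3^2 = ¥17. That is the break-even price.
For ¥10 ≤ P < ¥17 the firm produces at a loss; below ¥10 it shuts down.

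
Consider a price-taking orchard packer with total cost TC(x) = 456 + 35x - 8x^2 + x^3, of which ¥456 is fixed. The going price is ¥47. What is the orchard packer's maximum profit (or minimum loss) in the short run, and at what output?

Profit = -¥312 at x = 6

AVC = 35 - 8x + x^2 has its minimum ¥19 at x = 4; price ¥47 clears that bar, so the firm operates.
MC = 35 - 16x + 3x^2. Setting P = MC and taking the root on the rising branch gives x* = 6.
TR = 47·6 = 282. TC = 456 + 138 = 594. Profit = 282 − 594 = -¥312.
By producing, the firm covers all variable cost plus ¥144 of fixed cost; shutting down would lose the full ¥456.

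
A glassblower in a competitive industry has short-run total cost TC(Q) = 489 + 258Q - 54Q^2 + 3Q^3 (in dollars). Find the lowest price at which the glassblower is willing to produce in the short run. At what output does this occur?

$15 per unit, at Q = 9

The firm shuts down when price falls below the minimum of average variable cost. AVC = VC/Q = 258 - 54Q + 3Q^2.
dAVC/dQ = -54 + 6Q = 0 gives Q = 9. min AVC = 258 - 54·9 + 3·9^2 = 15.
So the shutdown price is $15.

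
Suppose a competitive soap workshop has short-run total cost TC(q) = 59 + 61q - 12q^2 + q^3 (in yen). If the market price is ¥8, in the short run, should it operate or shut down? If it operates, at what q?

Variable cost is VC = 61q - 12q^2 + q^3, so AVC = VC/q = 61 - 12q + q^2 and MC = dTC/dq = 61 - 24q + 3q^2.
AVC is minimized where dAVC/dq = -12 + 2q = 0, at q = 6; min AVC = 61 - 12·6 + 6^2 = ¥25.
With P < min AVC (¥8 < ¥25), every unit sold adds to the loss.
The firm minimizes its loss by shutting down and losing only its fixed cost of ¥59.

Shut down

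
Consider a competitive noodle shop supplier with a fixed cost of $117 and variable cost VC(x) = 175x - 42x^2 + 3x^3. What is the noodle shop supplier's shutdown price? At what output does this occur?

$28 per unit, at x = 7

The shutdown price is the minimum of AVC. VC = 175x - 42x^2 + 3x^3, so AVC = 175 - 42x + 3x^2.
At the minimum of AVC, MC = AVC. MC = 175 - 84x + 9x^2; setting MC = AVC gives 6x^2 - 42x = 0, so x = 7. min AVC = 28.
For P < $28 the firm produces nothing.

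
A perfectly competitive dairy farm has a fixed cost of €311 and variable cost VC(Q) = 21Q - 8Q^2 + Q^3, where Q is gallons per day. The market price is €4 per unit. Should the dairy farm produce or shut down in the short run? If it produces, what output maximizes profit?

From TC, MC = TC'(Q) = 21 - 16Q + 3Q^2 and AVC = VC/Q = 21 - 8Q + Q^2.
AVC is minimized where dAVC/dQ = -8 + 2Q = 0, at Q = 4; min AVC = 21 - 8·4 + 4^2 = €5.
Since P = €4 < min AVC = €5, price fails to cover variable cost at any output.
Best response: produce nothing and absorb the €311 fixed cost.

Shut down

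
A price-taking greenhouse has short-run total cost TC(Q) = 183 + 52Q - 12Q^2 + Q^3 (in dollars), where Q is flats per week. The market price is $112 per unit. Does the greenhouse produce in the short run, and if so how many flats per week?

Strip out fixed cost: VC = 52Q - 12Q^2 + Q^3. Then AVC = 52 - 12Q + Q^2 and MC = 52 - 24Q + 3Q^2.
AVC is minimized where dAVC/dQ = -12 + 2Q = 0, at Q = 6; min AVC = 52 - 12·6 + 6^2 = $16.
Since P = $112 ≥ min AVC = $16, price covers variable cost and the firm should produce.
Set P = MC: 112 = 52 - 24Q + 3Q^2 → -60 - 24Q + 3Q^2 = 0. The roots are Q = -2 and Q = 10; the profit-maximizing output is on the rising part of MC, so Q* = 10.
Check: AVC at Q = 10 is $32 ≤ P, so revenue covers variable cost.
Profit = P·Q − TC = 112·10 − 503 = $617.

Produce at Q = 10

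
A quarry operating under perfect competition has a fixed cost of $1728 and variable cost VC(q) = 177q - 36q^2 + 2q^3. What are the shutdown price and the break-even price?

Shutdown price = $15; break-even price = $177

Shutdown price = min AVC. AVC = 177 - 36q + 2q^2, with vertex at q = 9 and minimum $15.
ATC = 1728/q + 177 - 36q + 2q^2. Setting dATC/dq = −1728/q^2 − 36 + 4q = 0 gives q = 12 (since 4·12^3 − 36·12^2 = 1728).
min ATC = 1728/12 + 177 − 36·12 + 2·12^2 = $177. That is the break-even price.
Between these two prices the firm operates at a loss; above $177 it earns a profit.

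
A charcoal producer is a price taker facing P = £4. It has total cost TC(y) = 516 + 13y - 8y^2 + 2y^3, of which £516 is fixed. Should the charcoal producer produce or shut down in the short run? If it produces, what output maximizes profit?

Strip out fixed cost: VC = 13y - 8y^2 + 2y^3. Then AVC = 13 - 8y + 2y^2 and MC = 13 - 16y + 6y^2.
AVC is minimized where dAVC/dy = -8 + 4y = 0, at y = 2; min AVC = 13 - 8·2 + 2·2^2 = £5.
With P < min AVC (£4 < £5), every unit sold adds to the loss.
Best response: produce nothing and absorb the £516 fixed cost.

Shut down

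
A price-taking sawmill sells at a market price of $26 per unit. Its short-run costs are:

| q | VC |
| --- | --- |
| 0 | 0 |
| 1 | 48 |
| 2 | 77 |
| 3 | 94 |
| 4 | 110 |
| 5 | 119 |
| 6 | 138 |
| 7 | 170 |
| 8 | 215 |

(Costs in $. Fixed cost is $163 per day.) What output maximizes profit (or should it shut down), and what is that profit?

Profit at each row (π = 26q − TC): q=0: -163; q=1: -185; q=2: -188; q=3: -179; q=4: -169; q=5: -152; q=6: -145; q=7: -151; q=8: -170.
Profit is maximized at q = 6. AVC there is 138/6 = $23 ≤ P, so producing beats shutting down (which would give -$163).

q = 6; profit = -$145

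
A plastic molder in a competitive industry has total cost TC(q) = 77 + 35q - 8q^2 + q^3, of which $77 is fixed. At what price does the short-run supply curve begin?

$19 per unit

Short-run supply begins at min AVC. From VC = 35q - 8q^2 + q^3, AVC = 35 - 8q + q^2.
At the minimum of AVC, MC = AVC. MC = 35 - 16q + 3q^2; setting MC = AVC gives 2q^2 - 8q = 0, so q = 4. min AVC = 19.
So the shutdown price is $19.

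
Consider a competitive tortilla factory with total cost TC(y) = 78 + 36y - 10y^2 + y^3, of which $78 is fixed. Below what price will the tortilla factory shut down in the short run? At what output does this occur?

The firm shuts down when price falls below the minimum of average variable cost. AVC = VC/y = 36 - 10y + y^2.
At the minimum of AVC, MC = AVC. MC = 36 - 20y + 3y^2; setting MC = AVC gives 2y^2 - 10y = 0, so y = 5. min AVC = 11.
So the shutdown price is $11.

$11 per unit, at y = 5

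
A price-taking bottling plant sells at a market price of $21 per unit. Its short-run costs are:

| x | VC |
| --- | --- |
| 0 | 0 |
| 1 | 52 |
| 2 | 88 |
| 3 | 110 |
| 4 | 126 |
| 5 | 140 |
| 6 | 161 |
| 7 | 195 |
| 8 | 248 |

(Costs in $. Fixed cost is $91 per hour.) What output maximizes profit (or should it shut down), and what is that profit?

x = 0 (shut down); profit = -$91

Profit at each row (π = 21x − TC): x=0: -91; x=1: -122; x=2: -137; x=3: -138; x=4: -133; x=5: -126; x=6: -126; x=7: -139; x=8: -171.
Profit is highest at x = 0. Equivalently, the lowest AVC in the table is 161/6 ≈ $26.83 at x = 6, and P = $21 falls below it — price never covers variable cost, so the firm shuts down and loses only its fixed cost.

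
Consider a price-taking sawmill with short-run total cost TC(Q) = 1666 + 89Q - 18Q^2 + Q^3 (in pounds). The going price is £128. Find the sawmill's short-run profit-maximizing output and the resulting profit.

AVC = 89 - 18Q + Q^2 has its minimum £8 at Q = 9; price £128 clears that bar, so the firm operates.
MC = 89 - 36Q + 3Q^2. Setting P = MC and taking the root on the rising branch gives Q* = 13.
TR = 128·13 = 1664. TC = 1666 + 312 = 1978. Profit = 1664 − 1978 = -£314.
By producing, the firm covers all variable cost plus £1352 of fixed cost; shutting down would lose the full £1666.

Profit = -£314 at Q = 13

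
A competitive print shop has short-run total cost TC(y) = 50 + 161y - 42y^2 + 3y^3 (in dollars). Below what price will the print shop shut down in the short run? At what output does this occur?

The firm shuts down when price falls below the minimum of average variable cost. AVC = VC/y = 161 - 42y + 3y^2.
At the minimum of AVC, MC = AVC. MC = 161 - 84y + 9y^2; setting MC = AVC gives 6y^2 - 42y = 0, so y = 7. min AVC = 14.
For P < $14 the firm produces nothing.

$14 per unit, at y = 7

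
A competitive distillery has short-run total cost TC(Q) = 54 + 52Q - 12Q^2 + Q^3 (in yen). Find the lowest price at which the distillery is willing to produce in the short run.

¥16 per unit

Short-run supply begins at min AVC. From VC = 52Q - 12Q^2 + Q^3, AVC = 52 - 12Q + Q^2.
dAVC/dQ = -12 + 2Q = 0 gives Q = 6. min AVC = 52 - 12·6 + 6^2 = 16.
So the shutdown price is ¥16.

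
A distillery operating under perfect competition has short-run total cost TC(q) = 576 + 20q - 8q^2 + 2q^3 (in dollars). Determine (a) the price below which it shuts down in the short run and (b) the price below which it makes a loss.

Shutdown price = $12; break-even price = $140

AVC = 20 - 8q + 2q^2; minimized at q = 2, giving min AVC = $12. That is the shutdown price.
ATC = 576/q + 20 - 8q + 2q^2. Setting dATC/dq = −576/q^2 − 8 + 4q = 0 gives q = 6 (since 4·6^3 − 8·6^2 = 576).
min ATC = 576/6 + 20 − 8·6 + 2·6^2 = $140. That is the break-even price.
Between these two prices the firm operates at a loss; above $140 it earns a profit.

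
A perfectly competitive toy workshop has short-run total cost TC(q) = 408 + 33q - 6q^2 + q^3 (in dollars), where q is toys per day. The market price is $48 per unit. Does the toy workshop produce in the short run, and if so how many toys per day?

Produce at q = 5

Variable cost is VC = 33q - 6q^2 + q^3, so AVC = VC/q = 33 - 6q + q^2 and MC = dTC/dq = 33 - 12q + 3q^2.
AVC hits its minimum where MC = AVC, at q = 3, giving min AVC = 33 - 6·3 + 3^2 = $24.
Since P = $48 ≥ min AVC = $24, price covers variable cost and the firm should produce.
Set P = MC: 48 = 33 - 12q + 3q^2 → -15 - 12q + 3q^2 = 0. The roots are q = -1 and q = 5; the profit-maximizing output is on the rising part of MC, so q* = 5.
Check: AVC at q = 5 is $28 ≤ P, so revenue covers variable cost.
Profit = P·q − TC = 48·5 − 548 = -$308, a loss, but smaller than the $408 fixed cost the firm would lose by shutting down.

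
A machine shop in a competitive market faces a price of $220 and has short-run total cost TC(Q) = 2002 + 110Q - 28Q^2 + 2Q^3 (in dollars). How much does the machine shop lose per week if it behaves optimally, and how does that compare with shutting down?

Profit = -$66 at Q = 11

AVC = 110 - 28Q + 2Q^2; min AVC = $12 at Q = 7. Since P = $220 ≥ min AVC, the firm produces.
MC = 110 - 56Q + 6Q^2. Setting P = MC and taking the root on the rising branch gives Q* = 11.
TR = 220·11 = 2420. TC = 2002 + 484 = 2486. Profit = 2420 − 2486 = -$66.
That loss of $66 beats the $2002 the firm would lose by shutting down; producing recovers $1936 of fixed cost.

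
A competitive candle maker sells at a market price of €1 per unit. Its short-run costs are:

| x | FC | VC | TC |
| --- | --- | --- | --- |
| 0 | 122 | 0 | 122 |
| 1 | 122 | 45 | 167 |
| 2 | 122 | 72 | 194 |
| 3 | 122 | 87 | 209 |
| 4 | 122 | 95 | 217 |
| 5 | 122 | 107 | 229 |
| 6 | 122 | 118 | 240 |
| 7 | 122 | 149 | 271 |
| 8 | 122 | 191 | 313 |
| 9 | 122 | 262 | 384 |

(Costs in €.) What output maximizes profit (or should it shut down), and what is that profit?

x = 0 (shut down); profit = -€122

Compute π = P·x − TC at each output: x=0: -122; x=1: -166; x=2: -192; x=3: -206; x=4: -213; x=5: -224; x=6: -234; x=7: -264; x=8: -305; x=9: -375.
Profit is highest at x = 0. Equivalently, the lowest AVC in the table is 118/6 ≈ €19.67 at x = 6, and P = €1 falls below it — price never covers variable cost, so the firm shuts down and loses only its fixed cost.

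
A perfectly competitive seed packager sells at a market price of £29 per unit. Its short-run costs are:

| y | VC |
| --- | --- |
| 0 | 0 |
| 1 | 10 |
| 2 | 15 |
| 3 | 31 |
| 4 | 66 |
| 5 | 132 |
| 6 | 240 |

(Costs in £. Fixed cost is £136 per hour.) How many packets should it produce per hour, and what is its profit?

Compute π = P·y − TC at each output: y=0: -136; y=1: -117; y=2: -93; y=3: -80; y=4: -86; y=5: -123; y=6: -202.
Profit is maximized at y = 3. AVC there is 31/3 = £10.33 ≤ P, so producing beats shutting down (which would give -£136).

y = 3; profit = -£80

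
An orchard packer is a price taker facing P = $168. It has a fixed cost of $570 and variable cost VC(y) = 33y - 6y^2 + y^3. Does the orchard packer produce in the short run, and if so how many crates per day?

Produce at y = 9

From TC, MC = TC'(y) = 33 - 12y + 3y^2 and AVC = VC/y = 33 - 6y + y^2.
AVC is minimized where dAVC/dy = -6 + 2y = 0, at y = 3; min AVC = 33 - 6·3 + 3^2 = $24.
Because $168 ≥ $24, revenue can cover variable cost; the firm operates.
Set P = MC: 168 = 33 - 12y + 3y^2 → -135 - 12y + 3y^2 = 0. The roots are y = -5 and y = 9; the profit-maximizing output is on the rising part of MC, so y* = 9.
Check: AVC at y = 9 is $60 ≤ P, so revenue covers variable cost.
Profit = P·y − TC = 168·9 − 1110 = $402.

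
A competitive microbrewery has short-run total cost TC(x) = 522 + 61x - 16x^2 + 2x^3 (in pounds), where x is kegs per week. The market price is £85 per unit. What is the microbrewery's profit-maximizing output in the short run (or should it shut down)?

Produce at x = 6

From TC, MC = TC'(x) = 61 - 32x + 6x^2 and AVC = VC/x = 61 - 16x + 2x^2.
AVC hits its minimum where MC = AVC, at x = 4, giving min AVC = 61 - 16·4 + 2·4^2 = £29.
Since P = £85 ≥ min AVC = £29, price covers variable cost and the firm should produce.
P = MC gives -24 - 32x + 6x^2 = 0, with roots -2/3 and 6. Take the larger (rising MC): x* = 6.
Check: AVC at x = 6 is £37 ≤ P, so revenue covers variable cost.
Profit = P·x − TC = 85·6 − 744 = -£234, a loss, but smaller than the £522 fixed cost the firm would lose by shutting down.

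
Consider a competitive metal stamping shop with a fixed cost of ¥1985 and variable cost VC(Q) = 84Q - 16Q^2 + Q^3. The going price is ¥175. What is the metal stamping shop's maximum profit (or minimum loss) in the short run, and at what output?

AVC = 84 - 16Q + Q^2; min AVC = ¥20 at Q = 8. Since P = ¥175 ≥ min AVC, the firm produces.
With MC = 84 - 32Q + 3Q^2, P = MC on the upward-sloping part at Q* = 13.
TR = 175·13 = 2275. TC = 1985 + 585 = 2570. Profit = 2275 − 2570 = -¥295.
That loss of ¥295 beats the ¥1985 the firm would lose by shutting down; producing recovers ¥1690 of fixed cost.

Profit = -¥295 at Q = 13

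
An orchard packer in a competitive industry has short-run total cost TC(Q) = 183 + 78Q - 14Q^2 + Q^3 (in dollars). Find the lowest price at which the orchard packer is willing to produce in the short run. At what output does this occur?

Short-run supply begins at min AVC. From VC = 78Q - 14Q^2 + Q^3, AVC = 78 - 14Q + Q^2.
At the minimum of AVC, MC = AVC. MC = 78 - 28Q + 3Q^2; setting MC = AVC gives 2Q^2 - 14Q = 0, so Q = 7. min AVC = 29.
For P < $29 the firm produces nothing.

$29 per unit, at Q = 7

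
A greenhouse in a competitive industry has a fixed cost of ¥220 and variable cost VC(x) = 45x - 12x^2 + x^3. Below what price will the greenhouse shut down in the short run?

Short-run supply begins at min AVC. From VC = 45x - 12x^2 + x^3, AVC = 45 - 12x + x^2.
dAVC/dx = -12 + 2x = 0 gives x = 6. min AVC = 45 - 12·6 + 6^2 = 9.
For P < ¥9 the firm produces nothing.

¥9 per unit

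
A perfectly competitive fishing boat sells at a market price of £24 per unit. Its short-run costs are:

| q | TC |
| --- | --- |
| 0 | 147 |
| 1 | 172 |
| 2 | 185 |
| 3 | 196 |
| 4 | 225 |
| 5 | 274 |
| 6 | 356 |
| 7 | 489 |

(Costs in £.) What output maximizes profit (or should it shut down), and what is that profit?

q = 3; profit = -£124

Compute π = P·q − TC at each output: q=0: -147; q=1: -148; q=2: -137; q=3: -124; q=4: -129; q=5: -154; q=6: -212; q=7: -321.
Profit is maximized at q = 3. AVC there is 49/3 = £16.33 ≤ P, so producing beats shutting down (which would give -£147).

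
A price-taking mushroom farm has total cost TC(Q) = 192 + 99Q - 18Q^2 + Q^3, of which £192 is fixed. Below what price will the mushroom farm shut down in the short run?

£18 per unit

The firm shuts down when price falls below the minimum of average variable cost. AVC = VC/Q = 99 - 18Q + Q^2.
dAVC/dQ = -18 + 2Q = 0 gives Q = 9. min AVC = 99 - 18·9 + 9^2 = 18.
For P < £18 the firm produces nothing.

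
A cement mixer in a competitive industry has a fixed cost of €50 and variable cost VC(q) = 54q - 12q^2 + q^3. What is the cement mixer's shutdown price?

€18 per unit

The shutdown price is the minimum of AVC. VC = 54q - 12q^2 + q^3, so AVC = 54 - 12q + q^2.
dAVC/dq = -12 + 2q = 0 gives q = 6. min AVC = 54 - 12·6 + 6^2 = 18.
So the shutdown price is €18.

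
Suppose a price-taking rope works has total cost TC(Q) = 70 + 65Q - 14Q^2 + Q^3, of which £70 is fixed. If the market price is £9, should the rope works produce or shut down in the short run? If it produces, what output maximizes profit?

Shut down

Variable cost is VC = 65Q - 14Q^2 + Q^3, so AVC = VC/Q = 65 - 14Q + Q^2 and MC = dTC/dQ = 65 - 28Q + 3Q^2.
AVC hits its minimum where MC = AVC, at Q = 7, giving min AVC = 65 - 14·7 + 7^2 = £16.
With P < min AVC (£9 < £16), every unit sold adds to the loss.
Shutting down limits the loss to fixed cost, £70.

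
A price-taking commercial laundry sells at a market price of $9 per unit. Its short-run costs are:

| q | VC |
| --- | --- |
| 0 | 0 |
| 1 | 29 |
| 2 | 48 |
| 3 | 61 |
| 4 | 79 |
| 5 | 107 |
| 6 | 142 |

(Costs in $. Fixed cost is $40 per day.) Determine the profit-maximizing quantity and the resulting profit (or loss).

q = 0 (shut down); profit = -$40

Compute π = P·q − TC at each output: q=0: -40; q=1: -60; q=2: -70; q=3: -74; q=4: -83; q=5: -102; q=6: -128.
Profit is highest at q = 0. Equivalently, the lowest AVC in the table is 79/4 ≈ $19.75 at q = 4, and P = $9 falls below it — price never covers variable cost, so the firm shuts down and loses only its fixed cost.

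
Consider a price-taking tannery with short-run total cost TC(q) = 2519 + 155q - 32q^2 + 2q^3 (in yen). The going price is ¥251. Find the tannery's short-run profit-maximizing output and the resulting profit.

AVC = 155 - 32q + 2q^2; min AVC = ¥27 at q = 8. Since P = ¥251 ≥ min AVC, the firm produces.
MC = 155 - 64q + 6q^2. Setting P = MC and taking the root on the rising branch gives q* = 12.
TR = 251·12 = 3012. TC = 2519 + 708 = 3227. Profit = 3012 − 3227 = -¥215.
By producing, the firm covers all variable cost plus ¥2304 of fixed cost; shutting down would lose the full ¥2519.

Profit = -¥215 at q = 12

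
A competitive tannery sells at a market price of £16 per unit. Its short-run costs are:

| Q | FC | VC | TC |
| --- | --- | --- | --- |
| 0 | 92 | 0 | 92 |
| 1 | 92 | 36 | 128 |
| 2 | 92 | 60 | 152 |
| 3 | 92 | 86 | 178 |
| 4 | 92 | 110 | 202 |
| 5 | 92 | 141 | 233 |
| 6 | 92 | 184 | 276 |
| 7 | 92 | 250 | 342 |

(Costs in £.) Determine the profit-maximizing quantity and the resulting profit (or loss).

Q = 0 (shut down); profit = -£92

Profit at each row (π = 16Q − TC): Q=0: -92; Q=1: -112; Q=2: -120; Q=3: -130; Q=4: -138; Q=5: -153; Q=6: -180; Q=7: -230.
Profit is highest at Q = 0. Equivalently, the lowest AVC in the table is 110/4 ≈ £27.50 at Q = 4, and P = £16 falls below it — price never covers variable cost, so the firm shuts down and loses only its fixed cost.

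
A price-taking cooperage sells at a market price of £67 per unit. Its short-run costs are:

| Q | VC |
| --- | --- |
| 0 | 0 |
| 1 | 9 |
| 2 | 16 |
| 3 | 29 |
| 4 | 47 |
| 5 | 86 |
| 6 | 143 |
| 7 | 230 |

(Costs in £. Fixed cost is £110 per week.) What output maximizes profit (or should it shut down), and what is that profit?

Q = 6; profit = £149

Tabulate TR − TC: Q=0: -110; Q=1: -52; Q=2: 8; Q=3: 62; Q=4: 111; Q=5: 139; Q=6: 149; Q=7: 129.
Profit is maximized at Q = 6. AVC there is 143/6 = £23.83 ≤ P, so producing beats shutting down (which would give -£110).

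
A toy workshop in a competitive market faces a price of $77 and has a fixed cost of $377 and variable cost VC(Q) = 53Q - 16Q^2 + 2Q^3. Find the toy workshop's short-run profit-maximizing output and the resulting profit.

Profit = -$89 at Q = 6

AVC = 53 - 16Q + 2Q^2; min AVC = $21 at Q = 4. Since P = $77 ≥ min AVC, the firm produces.
MC = 53 - 32Q + 6Q^2. Setting P = MC and taking the root on the rising branch gives Q* = 6.
TR = 77·6 = 462. TC = 377 + 174 = 551. Profit = 462 − 551 = -$89.
Shutting down would mean losing the fixed cost of $377, so operating at a loss of $89 is better by $288.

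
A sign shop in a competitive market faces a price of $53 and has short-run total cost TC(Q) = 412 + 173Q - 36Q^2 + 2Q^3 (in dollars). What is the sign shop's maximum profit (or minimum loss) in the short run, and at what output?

AVC = 173 - 36Q + 2Q^2; min AVC = $11 at Q = 9. Since P = $53 ≥ min AVC, the firm produces.
MC = 173 - 72Q + 6Q^2. Setting P = MC and taking the root on the rising branch gives Q* = 10.
TR = 53·10 = 530. TC = 412 + 130 = 542. Profit = 530 − 542 = -$12.
That loss of $12 beats the $412 the firm would lose by shutting down; producing recovers $400 of fixed cost.

Profit = -$12 at Q = 10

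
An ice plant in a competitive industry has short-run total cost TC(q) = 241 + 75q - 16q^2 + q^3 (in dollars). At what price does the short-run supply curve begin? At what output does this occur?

$11 per unit, at q = 8

The firm shuts down when price falls below the minimum of average variable cost. AVC = VC/q = 75 - 16q + q^2.
At the minimum of AVC, MC = AVC. MC = 75 - 32q + 3q^2; setting MC = AVC gives 2q^2 - 16q = 0, so q = 8. min AVC = 11.
The firm shuts down for any P below $11.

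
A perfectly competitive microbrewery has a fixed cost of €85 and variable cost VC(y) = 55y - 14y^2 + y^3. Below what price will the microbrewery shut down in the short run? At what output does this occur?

€6 per unit, at y = 7

Short-run supply begins at min AVC. From VC = 55y - 14y^2 + y^3, AVC = 55 - 14y + y^2.
At the minimum of AVC, MC = AVC. MC = 55 - 28y + 3y^2; setting MC = AVC gives 2y^2 - 14y = 0, so y = 7. min AVC = 6.
The firm shuts down for any P below €6.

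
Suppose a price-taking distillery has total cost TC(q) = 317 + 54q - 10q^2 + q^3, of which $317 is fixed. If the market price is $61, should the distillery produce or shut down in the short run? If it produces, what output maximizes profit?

Strip out fixed cost: VC = 54q - 10q^2 + q^3. Then AVC = 54 - 10q + q^2 and MC = 54 - 20q + 3q^2.
AVC is minimized where dAVC/dq = -10 + 2q = 0, at q = 5; min AVC = 54 - 10·5 + 5^2 = $29.
P = $61 exceeds min AVC = $29, so the firm stays open.
Set P = MC: 61 = 54 - 20q + 3q^2 → -7 - 20q + 3q^2 = 0. The roots are q = -1/3 and q = 7; the profit-maximizing output is on the rising part of MC, so q* = 7.
Check: AVC at q = 7 is $33 ≤ P, so revenue covers variable cost.
Profit = P·q − TC = 61·7 − 548 = -$121, a loss, but smaller than the $317 fixed cost the firm would lose by shutting down.

Produce at q = 7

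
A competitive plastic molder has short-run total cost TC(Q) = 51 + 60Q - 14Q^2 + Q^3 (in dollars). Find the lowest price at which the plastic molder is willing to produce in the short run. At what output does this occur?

$11 per unit, at Q = 7

The firm shuts down when price falls below the minimum of average variable cost. AVC = VC/Q = 60 - 14Q + Q^2.
dAVC/dQ = -14 + 2Q = 0 gives Q = 7. min AVC = 60 - 14·7 + 7^2 = 11.
So the shutdown price is $11.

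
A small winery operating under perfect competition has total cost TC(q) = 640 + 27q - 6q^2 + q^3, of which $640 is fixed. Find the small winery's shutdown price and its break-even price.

AVC = 27 - 6q + q^2; minimized at q = 3, giving min AVC = $18. That is the shutdown price.
ATC = 640/q + 27 - 6q + q^2. Setting dATC/dq = −640/q^2 − 6 + 2q = 0 gives q = 8 (since 2·8^3 − 6·8^2 = 640).
min ATC = 640/8 + 27 − 6·8 + 8^2 = $123. That is the break-even price.
Between these two prices the firm operates at a loss; above $123 it earns a profit.

Shutdown price = $18; break-even price = $123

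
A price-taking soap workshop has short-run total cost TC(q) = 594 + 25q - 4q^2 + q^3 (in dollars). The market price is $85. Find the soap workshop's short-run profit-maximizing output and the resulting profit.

AVC = 25 - 4q + q^2 has its minimum $21 at q = 2; price $85 clears that bar, so the firm operates.
MC = 25 - 8q + 3q^2. Setting P = MC and taking the root on the rising branch gives q* = 6.
TR = 85·6 = 510. TC = 594 + 222 = 816. Profit = 510 − 816 = -$306.
Shutting down would mean losing the fixed cost of $594, so operating at a loss of $306 is better by $288.

Profit = -$306 at q = 6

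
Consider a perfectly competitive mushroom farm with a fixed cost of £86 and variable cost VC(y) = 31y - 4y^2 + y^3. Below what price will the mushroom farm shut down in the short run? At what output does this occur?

Short-run supply begins at min AVC. From VC = 31y - 4y^2 + y^3, AVC = 31 - 4y + y^2.
At the minimum of AVC, MC = AVC. MC = 31 - 8y + 3y^2; setting MC = AVC gives 2y^2 - 4y = 0, so y = 2. min AVC = 27.
So the shutdown price is £27.

£27 per unit, at y = 2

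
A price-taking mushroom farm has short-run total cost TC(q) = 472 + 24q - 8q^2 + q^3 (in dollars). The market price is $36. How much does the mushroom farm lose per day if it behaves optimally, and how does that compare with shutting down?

Profit = -$328 at q = 6

AVC = 24 - 8q + q^2; min AVC = $8 at q = 4. Since P = $36 ≥ min AVC, the firm produces.
With MC = 24 - 16q + 3q^2, P = MC on the upward-sloping part at q* = 6.
TR = 36·6 = 216. TC = 472 + 72 = 544. Profit = 216 − 544 = -$328.
By producing, the firm covers all variable cost plus $144 of fixed cost; shutting down would lose the full $472.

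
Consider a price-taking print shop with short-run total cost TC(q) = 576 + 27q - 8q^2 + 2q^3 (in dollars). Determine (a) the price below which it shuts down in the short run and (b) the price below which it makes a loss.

AVC = 27 - 8q + 2q^2; minimized at q = 2, giving min AVC = $19. That is the shutdown price.
ATC = 576/q + 27 - 8q + 2q^2. Setting dATC/dq = −576/q^2 − 8 + 4q = 0 gives q = 6 (since 4·6^3 − 8·6^2 = 576).
min ATC = 576/6 + 27 − 8·6 + 2·6^2 = $147. That is the break-even price.
Between these two prices the firm operates at a loss; above $147 it earns a profit.

Shutdown price = $19; break-even price = $147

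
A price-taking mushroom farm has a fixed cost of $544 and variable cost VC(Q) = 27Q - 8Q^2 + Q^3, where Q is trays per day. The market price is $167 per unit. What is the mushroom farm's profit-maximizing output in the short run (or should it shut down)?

Produce at Q = 10

Variable cost is VC = 27Q - 8Q^2 + Q^3, so AVC = VC/Q = 27 - 8Q + Q^2 and MC = dTC/dQ = 27 - 16Q + 3Q^2.
The AVC parabola has its vertex at Q = 8/2 = 4, where AVC = 27 - 8·4 + 4^2 = $11.
P = $167 exceeds min AVC = $11, so the firm stays open.
P = MC gives -140 - 16Q + 3Q^2 = 0, with roots -14/3 and 10. Take the larger (rising MC): Q* = 10.
Check: AVC at Q = 10 is $47 ≤ P, so revenue covers variable cost.
Profit = P·Q − TC = 167·10 − 1014 = $656.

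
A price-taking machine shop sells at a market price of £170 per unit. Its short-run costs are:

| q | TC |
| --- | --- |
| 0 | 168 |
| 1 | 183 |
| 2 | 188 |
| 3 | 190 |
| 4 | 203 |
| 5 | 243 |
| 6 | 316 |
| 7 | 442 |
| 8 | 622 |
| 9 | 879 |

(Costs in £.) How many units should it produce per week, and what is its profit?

Profit at each row (π = 170q − TC): q=0: -168; q=1: -13; q=2: 152; q=3: 320; q=4: 477; q=5: 607; q=6: 704; q=7: 748; q=8: 738; q=9: 651.
Profit is maximized at q = 7. AVC there is 274/7 = £39.14 ≤ P, so producing beats shutting down (which would give -£168).

q = 7; profit = £748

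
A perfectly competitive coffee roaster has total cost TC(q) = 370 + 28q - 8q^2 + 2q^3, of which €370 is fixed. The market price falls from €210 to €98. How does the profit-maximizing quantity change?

Output falls from 7 to 5

MC = 28 - 16q + 6q^2; the shutdown threshold is min AVC = €20 (at q = 2).
With P = €210 above the shutdown price, P = MC gives q = 7.
At P = €98 ≥ min AVC, set P = MC: q = 5. The firm stays open but cuts output.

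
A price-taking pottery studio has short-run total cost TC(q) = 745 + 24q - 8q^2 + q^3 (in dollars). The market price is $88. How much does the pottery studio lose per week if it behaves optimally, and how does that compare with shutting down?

AVC = 24 - 8q + q^2 has its minimum $8 at q = 4; price $88 clears that bar, so the firm operates.
With MC = 24 - 16q + 3q^2, P = MC on the upward-sloping part at q* = 8.
TR = 88·8 = 704. TC = 745 + 192 = 937. Profit = 704 − 937 = -$233.
That loss of $233 beats the $745 the firm would lose by shutting down; producing recovers $512 of fixed cost.

Profit = -$233 at q = 8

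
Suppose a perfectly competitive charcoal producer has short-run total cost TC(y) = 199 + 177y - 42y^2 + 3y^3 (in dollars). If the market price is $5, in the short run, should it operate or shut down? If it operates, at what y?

Shut down

From TC, MC = TC'(y) = 177 - 84y + 9y^2 and AVC = VC/y = 177 - 42y + 3y^2.
AVC is minimized where dAVC/dy = -42 + 6y = 0, at y = 7; min AVC = 177 - 42·7 + 3·7^2 = $30.
Since P = $5 < min AVC = $30, price fails to cover variable cost at any output.
Best response: produce nothing and absorb the $199 fixed cost.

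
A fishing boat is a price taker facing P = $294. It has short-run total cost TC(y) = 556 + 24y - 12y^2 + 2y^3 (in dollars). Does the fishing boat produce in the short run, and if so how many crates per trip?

Produce at y = 9

Strip out fixed cost: VC = 24y - 12y^2 + 2y^3. Then AVC = 24 - 12y + 2y^2 and MC = 24 - 24y + 6y^2.
The AVC parabola has its vertex at y = 12/4 = 3, where AVC = 24 - 12·3 + 2·3^2 = $6.
P = $294 exceeds min AVC = $6, so the firm stays open.
P = MC gives -270 - 24y + 6y^2 = 0, with roots -5 and 9. Take the larger (rising MC): y* = 9.
Check: AVC at y = 9 is $78 ≤ P, so revenue covers variable cost.
Profit = P·y − TC = 294·9 − 1258 = $1388.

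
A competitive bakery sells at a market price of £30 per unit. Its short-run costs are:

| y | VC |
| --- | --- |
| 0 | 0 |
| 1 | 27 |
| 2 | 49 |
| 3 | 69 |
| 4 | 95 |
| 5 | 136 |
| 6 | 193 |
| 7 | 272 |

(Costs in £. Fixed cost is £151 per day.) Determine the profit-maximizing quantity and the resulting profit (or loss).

y = 4; profit = -£126

Compute π = P·y − TC at each output: y=0: -151; y=1: -148; y=2: -140; y=3: -130; y=4: -126; y=5: -137; y=6: -164; y=7: -213.
Profit is maximized at y = 4. AVC there is 95/4 = £23.75 ≤ P, so producing beats shutting down (which would give -£151).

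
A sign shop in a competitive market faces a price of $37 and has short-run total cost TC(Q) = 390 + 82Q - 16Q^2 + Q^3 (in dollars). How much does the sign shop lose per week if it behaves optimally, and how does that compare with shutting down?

AVC = 82 - 16Q + Q^2; min AVC = $18 at Q = 8. Since P = $37 ≥ min AVC, the firm produces.
With MC = 82 - 32Q + 3Q^2, P = MC on the upward-sloping part at Q* = 9.
TR = 37·9 = 333. TC = 390 + 171 = 561. Profit = 333 − 561 = -$228.
By producing, the firm covers all variable cost plus $162 of fixed cost; shutting down would lose the full $390.

Profit = -$228 at Q = 9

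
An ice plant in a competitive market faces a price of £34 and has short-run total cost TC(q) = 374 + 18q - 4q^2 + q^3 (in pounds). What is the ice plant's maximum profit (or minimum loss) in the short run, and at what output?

Profit = -£310 at q = 4

AVC = 18 - 4q + q^2; min AVC = £14 at q = 2. Since P = £34 ≥ min AVC, the firm produces.
With MC = 18 - 8q + 3q^2, P = MC on the upward-sloping part at q* = 4.
TR = 34·4 = 136. TC = 374 + 72 = 446. Profit = 136 − 446 = -£310.
That loss of £310 beats the £374 the firm would lose by shutting down; producing recovers £64 of fixed cost.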